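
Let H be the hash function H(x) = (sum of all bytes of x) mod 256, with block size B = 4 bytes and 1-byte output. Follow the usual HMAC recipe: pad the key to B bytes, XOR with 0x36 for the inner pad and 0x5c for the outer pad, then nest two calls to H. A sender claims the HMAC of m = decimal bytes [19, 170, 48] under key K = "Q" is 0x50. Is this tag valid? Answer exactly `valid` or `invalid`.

invalid

Key "Q" = 51 is 1 byte ≤ B = 4; zero-pad to 4 bytes: K' = 51 00 00 00.
K' ⊕ ipad = 67 36 36 36; K' ⊕ opad = 0d 5c 5c 5c.
Inner hash: sum = 103+54+54+54+19+170+48 = 502; mod 256 = 246 → f6.
Outer hash (recomputed tag): sum = 13+92+92+92+246 = 535; mod 256 = 23 → 17.
Recomputed tag = 17; claimed = 50 → mismatch.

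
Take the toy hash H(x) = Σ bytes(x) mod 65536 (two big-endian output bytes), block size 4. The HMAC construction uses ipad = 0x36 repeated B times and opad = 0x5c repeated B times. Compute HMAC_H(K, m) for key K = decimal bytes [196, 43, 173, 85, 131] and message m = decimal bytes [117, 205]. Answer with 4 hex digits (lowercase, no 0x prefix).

Key decimal bytes [196, 43, 173, 85, 131] = c4 2b ad 55 83 is 5 bytes > B = 4, so hash it first: H(key) = 02 74, then zero-pad to 4 bytes: K' = 02 74 00 00.
K' ⊕ ipad = 34 42 36 36.  K' ⊕ opad = 5e 28 5c 5c.
Inner input = (K'⊕ipad) ∥ m = 34 42 36 36 ∥ 75 cd.
Inner hash: sum = 52+66+54+54+117+205 = 548 → 02 24.
Outer input = (K'⊕opad) ∥ inner = 5e 28 5c 5c ∥ 02 24.
Outer hash (tag): sum = 94+40+92+92+2+36 = 356 → 01 64.

0164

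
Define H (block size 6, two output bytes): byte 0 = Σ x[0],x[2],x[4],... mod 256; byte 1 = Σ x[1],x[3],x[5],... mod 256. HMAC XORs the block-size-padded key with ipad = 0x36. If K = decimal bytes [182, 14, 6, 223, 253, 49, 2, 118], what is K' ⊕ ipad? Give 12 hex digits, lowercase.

Key decimal bytes [182, 14, 6, 223, 253, 49, 2, 118] = b6 0e 06 df fd 31 02 76 is 8 bytes > B = 6, so hash it first: H(key) = bb 94, then zero-pad to 6 bytes: K' = bb 94 00 00 00 00.
XOR each byte with 0x36: bb⊕36=8d, 94⊕36=a2, 00⊕36=36, 00⊕36=36, 00⊕36=36, 00⊕36=36.

8da236363636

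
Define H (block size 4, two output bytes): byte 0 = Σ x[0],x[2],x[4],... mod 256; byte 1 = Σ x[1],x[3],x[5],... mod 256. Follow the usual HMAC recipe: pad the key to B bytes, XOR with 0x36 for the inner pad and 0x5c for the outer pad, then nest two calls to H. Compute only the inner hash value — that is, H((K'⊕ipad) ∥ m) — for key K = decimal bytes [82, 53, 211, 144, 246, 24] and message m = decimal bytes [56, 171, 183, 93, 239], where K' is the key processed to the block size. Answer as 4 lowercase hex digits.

Key decimal bytes [82, 53, 211, 144, 246, 24] = 52 35 d3 90 f6 18 is 6 bytes > B = 4, so hash it first: H(key) = 1b dd, then zero-pad to 4 bytes: K' = 1b dd 00 00.
K' ⊕ ipad = 2d eb 36 36.
Inner input = 2d eb 36 36 ∥ 38 ab b7 5d ef.
Inner hash: even-index sum = 577 mod 256 = 65; odd-index sum = 553 mod 256 = 41 → 41 29.

4129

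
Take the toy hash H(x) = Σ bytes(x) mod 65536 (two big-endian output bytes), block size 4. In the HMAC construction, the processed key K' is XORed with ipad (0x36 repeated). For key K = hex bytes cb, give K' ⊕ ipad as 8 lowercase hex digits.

fd363636

Key hex bytes cb is 1 byte ≤ B = 4; zero-pad to 4 bytes: K' = cb 00 00 00.
XOR each byte with 0x36: cb⊕36=fd, 00⊕36=36, 00⊕36=36, 00⊕36=36.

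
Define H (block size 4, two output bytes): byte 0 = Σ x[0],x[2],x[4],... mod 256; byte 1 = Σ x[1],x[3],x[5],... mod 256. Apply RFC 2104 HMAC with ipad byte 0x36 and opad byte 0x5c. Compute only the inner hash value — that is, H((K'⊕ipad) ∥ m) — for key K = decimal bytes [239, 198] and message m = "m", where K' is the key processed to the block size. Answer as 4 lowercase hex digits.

Key decimal bytes [239, 198] = ef c6 is 2 bytes ≤ B = 4; zero-pad to 4 bytes: K' = ef c6 00 00.
K' ⊕ ipad = d9 f0 36 36.
Inner input = d9 f0 36 36 ∥ 6d.
Inner hash: even-index sum = 380 mod 256 = 124; odd-index sum = 294 mod 256 = 38 → 7c 26.

7c26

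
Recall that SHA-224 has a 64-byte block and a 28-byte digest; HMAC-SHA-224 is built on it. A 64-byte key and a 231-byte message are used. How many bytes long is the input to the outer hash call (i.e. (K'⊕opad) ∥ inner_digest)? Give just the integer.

Key is 64 ≤ 64 bytes, zero-padded: |K'| = 64.
Outer input = (K'⊕opad) ∥ H(inner) → 64 + 28 = 92 bytes.

92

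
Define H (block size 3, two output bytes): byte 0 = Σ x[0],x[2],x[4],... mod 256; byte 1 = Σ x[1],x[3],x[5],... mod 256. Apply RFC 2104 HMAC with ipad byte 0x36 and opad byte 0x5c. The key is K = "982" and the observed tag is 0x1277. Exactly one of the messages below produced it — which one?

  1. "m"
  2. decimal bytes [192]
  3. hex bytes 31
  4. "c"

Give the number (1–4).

3

Key "982" = 39 38 32 is exactly B = 3 bytes: K' = 39 38 32.
K' ⊕ ipad = 0f 0e 04; K' ⊕ opad = 65 64 6e.
m1: inner = H(0f 0e 04 6d) = 13 7b; tag = H(65 64 6e 13 7b) = 4e77
m2: inner = H(0f 0e 04 c0) = 13 ce; tag = H(65 64 6e 13 ce) = a177
m3: inner = H(0f 0e 04 31) = 13 3f; tag = H(65 64 6e 13 3f) = 1277 ← matches
m4: inner = H(0f 0e 04 63) = 13 71; tag = H(65 64 6e 13 71) = 4477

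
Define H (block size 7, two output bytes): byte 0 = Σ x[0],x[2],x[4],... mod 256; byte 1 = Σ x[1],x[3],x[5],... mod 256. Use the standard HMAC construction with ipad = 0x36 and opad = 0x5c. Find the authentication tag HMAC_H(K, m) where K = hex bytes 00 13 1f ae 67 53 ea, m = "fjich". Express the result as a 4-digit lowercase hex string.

e9a9

Key hex bytes 00 13 1f ae 67 53 ea is exactly B = 7 bytes: K' = 00 13 1f ae 67 53 ea.
K' ⊕ ipad = 36 25 29 98 51 65 dc.  K' ⊕ opad = 5c 4f 43 f2 3b 0f b6.
Inner input = (K'⊕ipad) ∥ m = 36 25 29 98 51 65 dc ∥ 66 6a 69 63 68.
Inner hash: even-index sum = 601 mod 256 = 89; odd-index sum = 601 mod 256 = 89 → 59 59.
Outer input = (K'⊕opad) ∥ inner = 5c 4f 43 f2 3b 0f b6 ∥ 59 59.
Outer hash (tag): even-index sum = 489 mod 256 = 233; odd-index sum = 425 mod 256 = 169 → e9 a9.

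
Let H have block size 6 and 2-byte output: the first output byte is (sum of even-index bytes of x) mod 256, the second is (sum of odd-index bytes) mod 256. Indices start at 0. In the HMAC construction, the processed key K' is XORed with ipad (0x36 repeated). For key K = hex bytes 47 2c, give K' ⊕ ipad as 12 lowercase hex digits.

Key hex bytes 47 2c is 2 bytes ≤ B = 6; zero-pad to 6 bytes: K' = 47 2c 00 00 00 00.
XOR each byte with 0x36: 47⊕36=71, 2c⊕36=1a, 00⊕36=36, 00⊕36=36, 00⊕36=36, 00⊕36=36.

711a36363636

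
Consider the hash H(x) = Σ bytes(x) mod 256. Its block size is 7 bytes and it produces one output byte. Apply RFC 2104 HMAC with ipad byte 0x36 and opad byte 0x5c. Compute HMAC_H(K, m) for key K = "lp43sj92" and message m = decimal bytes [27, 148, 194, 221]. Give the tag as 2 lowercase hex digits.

4e

Key "lp43sj92" = 6c 70 34 33 73 6a 39 32 is 8 bytes > B = 7, so hash it first: H(key) = 8b, then zero-pad to 7 bytes: K' = 8b 00 00 00 00 00 00.
K' ⊕ ipad = bd 36 36 36 36 36 36.  K' ⊕ opad = d7 5c 5c 5c 5c 5c 5c.
Inner input = (K'⊕ipad) ∥ m = bd 36 36 36 36 36 36 ∥ 1b 94 c2 dd.
Inner hash: sum = 189+54+54+54+54+54+54+27+148+194+221 = 1103; mod 256 = 79 → 4f.
Outer input = (K'⊕opad) ∥ inner = d7 5c 5c 5c 5c 5c 5c ∥ 4f.
Outer hash (tag): sum = 215+92+92+92+92+92+92+79 = 846; mod 256 = 78 → 4e.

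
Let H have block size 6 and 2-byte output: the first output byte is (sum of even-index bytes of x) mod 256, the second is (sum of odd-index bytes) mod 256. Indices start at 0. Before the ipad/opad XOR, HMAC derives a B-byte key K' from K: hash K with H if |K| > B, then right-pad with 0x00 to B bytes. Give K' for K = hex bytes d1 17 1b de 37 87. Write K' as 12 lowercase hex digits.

d1171bde3787

Key hex bytes d1 17 1b de 37 87 is exactly B = 6 bytes: K' = d1 17 1b de 37 87.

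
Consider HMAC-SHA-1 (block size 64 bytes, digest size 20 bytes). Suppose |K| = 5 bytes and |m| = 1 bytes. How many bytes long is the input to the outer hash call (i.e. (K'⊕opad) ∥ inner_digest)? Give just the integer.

84

Key is 5 ≤ 64 bytes, zero-padded: |K'| = 64.
Outer input = (K'⊕opad) ∥ H(inner) → 64 + 20 = 84 bytes.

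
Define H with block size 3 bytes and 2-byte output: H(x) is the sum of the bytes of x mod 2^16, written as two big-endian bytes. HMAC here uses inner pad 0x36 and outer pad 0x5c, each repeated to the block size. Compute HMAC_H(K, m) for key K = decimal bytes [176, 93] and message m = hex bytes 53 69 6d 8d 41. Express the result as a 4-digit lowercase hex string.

016a

Key decimal bytes [176, 93] = b0 5d is 2 bytes ≤ B = 3; zero-pad to 3 bytes: K' = b0 5d 00.
K' ⊕ ipad = 86 6b 36.  K' ⊕ opad = ec 01 5c.
Inner input = (K'⊕ipad) ∥ m = 86 6b 36 ∥ 53 69 6d 8d 41.
Inner hash: sum = 134+107+54+83+105+109+141+65 = 798 → 03 1e.
Outer input = (K'⊕opad) ∥ inner = ec 01 5c ∥ 03 1e.
Outer hash (tag): sum = 236+1+92+3+30 = 362 → 01 6a.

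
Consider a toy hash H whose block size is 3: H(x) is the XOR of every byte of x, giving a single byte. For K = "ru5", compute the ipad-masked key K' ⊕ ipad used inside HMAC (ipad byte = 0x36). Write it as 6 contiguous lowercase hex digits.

444303

Key "ru5" = 72 75 35 is exactly B = 3 bytes: K' = 72 75 35.
XOR each byte with 0x36: 72⊕36=44, 75⊕36=43, 35⊕36=03.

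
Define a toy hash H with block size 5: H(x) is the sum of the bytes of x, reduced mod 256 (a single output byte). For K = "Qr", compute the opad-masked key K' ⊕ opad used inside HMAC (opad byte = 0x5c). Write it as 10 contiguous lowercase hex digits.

Key "Qr" = 51 72 is 2 bytes ≤ B = 5; zero-pad to 5 bytes: K' = 51 72 00 00 00.
XOR each byte with 0x5c: 51⊕5c=0d, 72⊕5c=2e, 00⊕5c=5c, 00⊕5c=5c, 00⊕5c=5c.

0d2e5c5c5c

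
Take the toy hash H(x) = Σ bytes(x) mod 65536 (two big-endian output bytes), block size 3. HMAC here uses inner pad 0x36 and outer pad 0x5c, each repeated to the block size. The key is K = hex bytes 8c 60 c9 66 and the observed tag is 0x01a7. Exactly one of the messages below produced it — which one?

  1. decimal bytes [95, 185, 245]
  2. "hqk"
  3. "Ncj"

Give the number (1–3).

1

Key hex bytes 8c 60 c9 66 is 4 bytes > B = 3, so hash it first: H(key) = 02 1b, then zero-pad to 3 bytes: K' = 02 1b 00.
K' ⊕ ipad = 34 2d 36; K' ⊕ opad = 5e 47 5c.
m1: inner = H(34 2d 36 5f b9 f5) = 02 a4; tag = H(5e 47 5c 02 a4) = 01a7 ← matches
m2: inner = H(34 2d 36 68 71 6b) = 01 db; tag = H(5e 47 5c 01 db) = 01dd
m3: inner = H(34 2d 36 4e 63 6a) = 01 b2; tag = H(5e 47 5c 01 b2) = 01b4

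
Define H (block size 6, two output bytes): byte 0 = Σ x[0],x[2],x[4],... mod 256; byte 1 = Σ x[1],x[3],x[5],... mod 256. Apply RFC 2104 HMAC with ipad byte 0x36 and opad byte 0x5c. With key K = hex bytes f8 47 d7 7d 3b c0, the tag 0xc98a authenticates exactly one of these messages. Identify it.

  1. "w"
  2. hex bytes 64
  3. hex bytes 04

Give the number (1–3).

Key hex bytes f8 47 d7 7d 3b c0 is exactly B = 6 bytes: K' = f8 47 d7 7d 3b c0.
K' ⊕ ipad = ce 71 e1 4b 0d f6; K' ⊕ opad = a4 1b 8b 21 67 9c.
m1: inner = H(ce 71 e1 4b 0d f6 77) = 33 b2; tag = H(a4 1b 8b 21 67 9c 33 b2) = c98a ← matches
m2: inner = H(ce 71 e1 4b 0d f6 64) = 20 b2; tag = H(a4 1b 8b 21 67 9c 20 b2) = b68a
m3: inner = H(ce 71 e1 4b 0d f6 04) = c0 b2; tag = H(a4 1b 8b 21 67 9c c0 b2) = 568a

1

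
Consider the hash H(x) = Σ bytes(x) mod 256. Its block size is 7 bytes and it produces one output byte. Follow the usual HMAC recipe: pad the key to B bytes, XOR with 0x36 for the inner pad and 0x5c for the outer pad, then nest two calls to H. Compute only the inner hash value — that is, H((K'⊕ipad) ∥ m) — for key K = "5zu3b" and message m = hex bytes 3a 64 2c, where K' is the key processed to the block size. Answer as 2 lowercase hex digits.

21

Key "5zu3b" = 35 7a 75 33 62 is 5 bytes ≤ B = 7; zero-pad to 7 bytes: K' = 35 7a 75 33 62 00 00.
K' ⊕ ipad = 03 4c 43 05 54 36 36.
Inner input = 03 4c 43 05 54 36 36 ∥ 3a 64 2c.
Inner hash: sum = 3+76+67+5+84+54+54+58+100+44 = 545; mod 256 = 33 → 21.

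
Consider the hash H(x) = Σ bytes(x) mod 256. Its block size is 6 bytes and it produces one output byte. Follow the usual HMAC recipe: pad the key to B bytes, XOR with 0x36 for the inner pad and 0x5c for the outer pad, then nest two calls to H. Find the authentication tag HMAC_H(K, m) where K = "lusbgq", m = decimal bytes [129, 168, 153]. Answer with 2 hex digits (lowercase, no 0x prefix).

be

Key "lusbgq" = 6c 75 73 62 67 71 is exactly B = 6 bytes: K' = 6c 75 73 62 67 71.
K' ⊕ ipad = 5a 43 45 54 51 47.  K' ⊕ opad = 30 29 2f 3e 3b 2d.
Inner input = (K'⊕ipad) ∥ m = 5a 43 45 54 51 47 ∥ 81 a8 99.
Inner hash: sum = 90+67+69+84+81+71+129+168+153 = 912; mod 256 = 144 → 90.
Outer input = (K'⊕opad) ∥ inner = 30 29 2f 3e 3b 2d ∥ 90.
Outer hash (tag): sum = 48+41+47+62+59+45+144 = 446; mod 256 = 190 → be.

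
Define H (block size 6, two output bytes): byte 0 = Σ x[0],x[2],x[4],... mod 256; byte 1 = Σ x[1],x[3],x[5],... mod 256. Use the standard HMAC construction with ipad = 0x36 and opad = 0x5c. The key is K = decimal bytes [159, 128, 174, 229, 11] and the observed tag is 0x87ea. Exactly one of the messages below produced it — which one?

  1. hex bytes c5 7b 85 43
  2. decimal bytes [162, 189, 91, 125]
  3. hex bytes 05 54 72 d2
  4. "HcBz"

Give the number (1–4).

Key decimal bytes [159, 128, 174, 229, 11] = 9f 80 ae e5 0b is 5 bytes ≤ B = 6; zero-pad to 6 bytes: K' = 9f 80 ae e5 0b 00.
K' ⊕ ipad = a9 b6 98 d3 3d 36; K' ⊕ opad = c3 dc f2 b9 57 5c.
m1: inner = H(a9 b6 98 d3 3d 36 c5 7b 85 43) = c8 7d; tag = H(c3 dc f2 b9 57 5c c8 7d) = d46e
m2: inner = H(a9 b6 98 d3 3d 36 a2 bd 5b 7d) = 7b f9; tag = H(c3 dc f2 b9 57 5c 7b f9) = 87ea ← matches
m3: inner = H(a9 b6 98 d3 3d 36 05 54 72 d2) = f5 e5; tag = H(c3 dc f2 b9 57 5c f5 e5) = 01d6
m4: inner = H(a9 b6 98 d3 3d 36 48 63 42 7a) = 08 9c; tag = H(c3 dc f2 b9 57 5c 08 9c) = 148d

2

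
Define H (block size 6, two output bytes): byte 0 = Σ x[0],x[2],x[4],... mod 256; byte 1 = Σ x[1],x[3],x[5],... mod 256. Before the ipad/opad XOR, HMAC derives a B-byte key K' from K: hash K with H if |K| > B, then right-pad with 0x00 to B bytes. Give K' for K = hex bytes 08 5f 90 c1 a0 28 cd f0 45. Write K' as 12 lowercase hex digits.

4a3800000000

|K| = 9 > B = 6, so first hash the key.
H(K): even-index sum = 586 mod 256 = 74; odd-index sum = 568 mod 256 = 56 → 4a 38.
Zero-pad H(K) = 4a 38 to 6 bytes: K' = 4a 38 00 00 00 00.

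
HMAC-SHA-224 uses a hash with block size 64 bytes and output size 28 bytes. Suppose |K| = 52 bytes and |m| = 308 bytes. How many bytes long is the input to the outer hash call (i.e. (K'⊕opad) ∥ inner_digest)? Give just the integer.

Key is 52 ≤ 64 bytes, zero-padded: |K'| = 64.
Outer input = (K'⊕opad) ∥ H(inner) → 64 + 28 = 92 bytes.

92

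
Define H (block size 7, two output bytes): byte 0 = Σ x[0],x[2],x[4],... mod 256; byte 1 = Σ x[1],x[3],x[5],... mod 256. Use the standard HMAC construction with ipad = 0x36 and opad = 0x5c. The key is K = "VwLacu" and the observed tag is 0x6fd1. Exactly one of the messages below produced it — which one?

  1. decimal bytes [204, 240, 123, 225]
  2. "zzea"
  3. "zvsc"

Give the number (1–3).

Key "VwLacu" = 56 77 4c 61 63 75 is 6 bytes ≤ B = 7; zero-pad to 7 bytes: K' = 56 77 4c 61 63 75 00.
K' ⊕ ipad = 60 41 7a 57 55 43 36; K' ⊕ opad = 0a 2b 10 3d 3f 29 5c.
m1: inner = H(60 41 7a 57 55 43 36 cc f0 7b e1) = 36 22; tag = H(0a 2b 10 3d 3f 29 5c 36 22) = d7c7
m2: inner = H(60 41 7a 57 55 43 36 7a 7a 65 61) = 40 ba; tag = H(0a 2b 10 3d 3f 29 5c 40 ba) = 6fd1 ← matches
m3: inner = H(60 41 7a 57 55 43 36 7a 76 73 63) = 3e c8; tag = H(0a 2b 10 3d 3f 29 5c 3e c8) = 7dcf

2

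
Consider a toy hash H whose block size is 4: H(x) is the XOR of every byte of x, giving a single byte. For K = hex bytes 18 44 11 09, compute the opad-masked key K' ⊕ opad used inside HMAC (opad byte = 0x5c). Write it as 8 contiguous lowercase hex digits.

44184d55

Key hex bytes 18 44 11 09 is exactly B = 4 bytes: K' = 18 44 11 09.
XOR each byte with 0x5c: 18⊕5c=44, 44⊕5c=18, 11⊕5c=4d, 09⊕5c=55.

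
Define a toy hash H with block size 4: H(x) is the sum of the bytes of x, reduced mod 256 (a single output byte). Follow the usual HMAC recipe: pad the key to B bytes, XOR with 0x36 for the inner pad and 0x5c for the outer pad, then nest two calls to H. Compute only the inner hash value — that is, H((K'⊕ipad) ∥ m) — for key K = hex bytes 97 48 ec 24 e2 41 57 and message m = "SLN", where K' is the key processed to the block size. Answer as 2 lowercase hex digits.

ee

Key hex bytes 97 48 ec 24 e2 41 57 is 7 bytes > B = 4, so hash it first: H(key) = 69, then zero-pad to 4 bytes: K' = 69 00 00 00.
K' ⊕ ipad = 5f 36 36 36.
Inner input = 5f 36 36 36 ∥ 53 4c 4e.
Inner hash: sum = 95+54+54+54+83+76+78 = 494; mod 256 = 238 → ee.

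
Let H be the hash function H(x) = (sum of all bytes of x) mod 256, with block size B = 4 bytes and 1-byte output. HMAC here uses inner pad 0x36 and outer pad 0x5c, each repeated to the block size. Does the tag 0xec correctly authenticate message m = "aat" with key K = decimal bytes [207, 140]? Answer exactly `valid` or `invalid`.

Key decimal bytes [207, 140] = cf 8c is 2 bytes ≤ B = 4; zero-pad to 4 bytes: K' = cf 8c 00 00.
K' ⊕ ipad = f9 ba 36 36; K' ⊕ opad = 93 d0 5c 5c.
Inner hash: sum = 249+186+54+54+97+97+116 = 853; mod 256 = 85 → 55.
Outer hash (recomputed tag): sum = 147+208+92+92+85 = 624; mod 256 = 112 → 70.
Recomputed tag = 70; claimed = ec → mismatch.

invalid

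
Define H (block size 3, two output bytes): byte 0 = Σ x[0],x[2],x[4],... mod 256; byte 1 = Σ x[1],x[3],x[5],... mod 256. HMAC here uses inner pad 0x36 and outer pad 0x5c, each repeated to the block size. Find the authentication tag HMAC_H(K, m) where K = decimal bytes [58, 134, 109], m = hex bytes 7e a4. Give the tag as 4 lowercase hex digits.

Key decimal bytes [58, 134, 109] = 3a 86 6d is exactly B = 3 bytes: K' = 3a 86 6d.
K' ⊕ ipad = 0c b0 5b.  K' ⊕ opad = 66 da 31.
Inner input = (K'⊕ipad) ∥ m = 0c b0 5b ∥ 7e a4.
Inner hash: even-index sum = 267 mod 256 = 11; odd-index sum = 302 mod 256 = 46 → 0b 2e.
Outer input = (K'⊕opad) ∥ inner = 66 da 31 ∥ 0b 2e.
Outer hash (tag): even-index sum = 197 mod 256 = 197; odd-index sum = 229 mod 256 = 229 → c5 e5.

c5e5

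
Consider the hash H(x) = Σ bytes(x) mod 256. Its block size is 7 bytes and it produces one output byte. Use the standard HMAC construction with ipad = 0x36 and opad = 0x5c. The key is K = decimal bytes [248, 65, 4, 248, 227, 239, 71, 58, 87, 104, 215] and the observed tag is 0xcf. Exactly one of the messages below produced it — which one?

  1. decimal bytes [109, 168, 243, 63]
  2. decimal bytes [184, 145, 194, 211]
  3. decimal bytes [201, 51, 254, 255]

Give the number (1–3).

3

Key decimal bytes [248, 65, 4, 248, 227, 239, 71, 58, 87, 104, 215] = f8 41 04 f8 e3 ef 47 3a 57 68 d7 is 11 bytes > B = 7, so hash it first: H(key) = 1e, then zero-pad to 7 bytes: K' = 1e 00 00 00 00 00 00.
K' ⊕ ipad = 28 36 36 36 36 36 36; K' ⊕ opad = 42 5c 5c 5c 5c 5c 5c.
m1: inner = H(28 36 36 36 36 36 36 6d a8 f3 3f) = b3; tag = H(42 5c 5c 5c 5c 5c 5c b3) = 1d
m2: inner = H(28 36 36 36 36 36 36 b8 91 c2 d3) = 4a; tag = H(42 5c 5c 5c 5c 5c 5c 4a) = b4
m3: inner = H(28 36 36 36 36 36 36 c9 33 fe ff) = 65; tag = H(42 5c 5c 5c 5c 5c 5c 65) = cf ← matches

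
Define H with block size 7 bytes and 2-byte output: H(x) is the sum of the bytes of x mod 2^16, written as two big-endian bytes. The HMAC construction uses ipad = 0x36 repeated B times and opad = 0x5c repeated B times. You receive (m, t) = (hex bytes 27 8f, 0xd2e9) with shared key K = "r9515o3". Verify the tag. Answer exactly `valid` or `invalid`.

invalid

Key "r9515o3" = 72 39 35 31 35 6f 33 is exactly B = 7 bytes: K' = 72 39 35 31 35 6f 33.
K' ⊕ ipad = 44 0f 03 07 03 59 05; K' ⊕ opad = 2e 65 69 6d 69 33 6f.
Inner hash: sum = 68+15+3+7+3+89+5+39+143 = 372 → 01 74.
Outer hash (recomputed tag): sum = 46+101+105+109+105+51+111+1+116 = 745 → 02 e9.
Recomputed tag = 02e9; claimed = d2e9 → mismatch.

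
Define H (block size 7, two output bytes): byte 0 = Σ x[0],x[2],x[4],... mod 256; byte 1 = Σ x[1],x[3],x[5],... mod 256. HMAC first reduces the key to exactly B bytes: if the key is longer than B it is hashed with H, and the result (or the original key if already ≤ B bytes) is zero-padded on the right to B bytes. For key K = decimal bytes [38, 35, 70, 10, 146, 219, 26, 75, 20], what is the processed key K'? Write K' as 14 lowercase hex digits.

2c530000000000

|K| = 9 > B = 7, so first hash the key.
H(K): even-index sum = 300 mod 256 = 44; odd-index sum = 339 mod 256 = 83 → 2c 53.
Zero-pad H(K) = 2c 53 to 7 bytes: K' = 2c 53 00 00 00 00 00.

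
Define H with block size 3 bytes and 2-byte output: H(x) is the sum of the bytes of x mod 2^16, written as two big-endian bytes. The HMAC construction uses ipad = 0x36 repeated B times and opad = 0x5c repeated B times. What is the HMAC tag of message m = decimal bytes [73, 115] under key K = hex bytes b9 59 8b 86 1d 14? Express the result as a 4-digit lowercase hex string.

014b

Key hex bytes b9 59 8b 86 1d 14 is 6 bytes > B = 3, so hash it first: H(key) = 02 54, then zero-pad to 3 bytes: K' = 02 54 00.
K' ⊕ ipad = 34 62 36.  K' ⊕ opad = 5e 08 5c.
Inner input = (K'⊕ipad) ∥ m = 34 62 36 ∥ 49 73.
Inner hash: sum = 52+98+54+73+115 = 392 → 01 88.
Outer input = (K'⊕opad) ∥ inner = 5e 08 5c ∥ 01 88.
Outer hash (tag): sum = 94+8+92+1+136 = 331 → 01 4b.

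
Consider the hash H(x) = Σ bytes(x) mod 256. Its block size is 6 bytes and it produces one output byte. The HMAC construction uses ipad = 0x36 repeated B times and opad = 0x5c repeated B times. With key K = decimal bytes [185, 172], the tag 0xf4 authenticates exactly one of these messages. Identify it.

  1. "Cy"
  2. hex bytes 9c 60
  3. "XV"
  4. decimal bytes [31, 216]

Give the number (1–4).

Key decimal bytes [185, 172] = b9 ac is 2 bytes ≤ B = 6; zero-pad to 6 bytes: K' = b9 ac 00 00 00 00.
K' ⊕ ipad = 8f 9a 36 36 36 36; K' ⊕ opad = e5 f0 5c 5c 5c 5c.
m1: inner = H(8f 9a 36 36 36 36 43 79) = bd; tag = H(e5 f0 5c 5c 5c 5c bd) = 02
m2: inner = H(8f 9a 36 36 36 36 9c 60) = fd; tag = H(e5 f0 5c 5c 5c 5c fd) = 42
m3: inner = H(8f 9a 36 36 36 36 58 56) = af; tag = H(e5 f0 5c 5c 5c 5c af) = f4 ← matches
m4: inner = H(8f 9a 36 36 36 36 1f d8) = f8; tag = H(e5 f0 5c 5c 5c 5c f8) = 3d

3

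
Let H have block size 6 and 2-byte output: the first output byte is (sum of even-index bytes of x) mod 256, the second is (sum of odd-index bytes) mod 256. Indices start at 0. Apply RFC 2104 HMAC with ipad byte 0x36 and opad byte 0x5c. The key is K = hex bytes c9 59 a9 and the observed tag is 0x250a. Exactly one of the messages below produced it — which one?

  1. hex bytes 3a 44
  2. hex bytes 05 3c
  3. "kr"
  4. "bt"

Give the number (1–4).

3

Key hex bytes c9 59 a9 is 3 bytes ≤ B = 6; zero-pad to 6 bytes: K' = c9 59 a9 00 00 00.
K' ⊕ ipad = ff 6f 9f 36 36 36; K' ⊕ opad = 95 05 f5 5c 5c 5c.
m1: inner = H(ff 6f 9f 36 36 36 3a 44) = 0e 1f; tag = H(95 05 f5 5c 5c 5c 0e 1f) = f4dc
m2: inner = H(ff 6f 9f 36 36 36 05 3c) = d9 17; tag = H(95 05 f5 5c 5c 5c d9 17) = bfd4
m3: inner = H(ff 6f 9f 36 36 36 6b 72) = 3f 4d; tag = H(95 05 f5 5c 5c 5c 3f 4d) = 250a ← matches
m4: inner = H(ff 6f 9f 36 36 36 62 74) = 36 4f; tag = H(95 05 f5 5c 5c 5c 36 4f) = 1c0c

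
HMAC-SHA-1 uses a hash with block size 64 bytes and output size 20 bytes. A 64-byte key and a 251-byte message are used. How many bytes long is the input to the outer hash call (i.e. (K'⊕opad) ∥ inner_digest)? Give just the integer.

Key is 64 ≤ 64 bytes, zero-padded: |K'| = 64.
Outer input = (K'⊕opad) ∥ H(inner) → 64 + 20 = 84 bytes.

84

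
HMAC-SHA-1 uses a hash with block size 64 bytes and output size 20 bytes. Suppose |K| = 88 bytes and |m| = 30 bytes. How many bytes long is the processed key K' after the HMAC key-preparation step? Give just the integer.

Key is 88 > 64 bytes, so it is hashed to 20 bytes then zero-padded to 64: |K'| = 64.

64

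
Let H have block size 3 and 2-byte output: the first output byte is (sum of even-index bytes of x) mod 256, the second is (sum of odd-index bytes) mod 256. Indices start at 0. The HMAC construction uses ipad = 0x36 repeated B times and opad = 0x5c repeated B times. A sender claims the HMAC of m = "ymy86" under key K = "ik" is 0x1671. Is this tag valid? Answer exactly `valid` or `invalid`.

valid

Key "ik" = 69 6b is 2 bytes ≤ B = 3; zero-pad to 3 bytes: K' = 69 6b 00.
K' ⊕ ipad = 5f 5d 36; K' ⊕ opad = 35 37 5c.
Inner hash: even-index sum = 314 mod 256 = 58; odd-index sum = 389 mod 256 = 133 → 3a 85.
Outer hash (recomputed tag): even-index sum = 278 mod 256 = 22; odd-index sum = 113 mod 256 = 113 → 16 71.
Recomputed tag = 1671; claimed = 1671 → match.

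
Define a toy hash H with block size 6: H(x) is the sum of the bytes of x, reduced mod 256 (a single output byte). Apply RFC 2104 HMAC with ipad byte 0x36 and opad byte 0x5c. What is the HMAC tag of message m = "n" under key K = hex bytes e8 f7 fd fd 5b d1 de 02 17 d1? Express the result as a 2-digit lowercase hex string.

Key hex bytes e8 f7 fd fd 5b d1 de 02 17 d1 is 10 bytes > B = 6, so hash it first: H(key) = cd, then zero-pad to 6 bytes: K' = cd 00 00 00 00 00.
K' ⊕ ipad = fb 36 36 36 36 36.  K' ⊕ opad = 91 5c 5c 5c 5c 5c.
Inner input = (K'⊕ipad) ∥ m = fb 36 36 36 36 36 ∥ 6e.
Inner hash: sum = 251+54+54+54+54+54+110 = 631; mod 256 = 119 → 77.
Outer input = (K'⊕opad) ∥ inner = 91 5c 5c 5c 5c 5c ∥ 77.
Outer hash (tag): sum = 145+92+92+92+92+92+119 = 724; mod 256 = 212 → d4.

d4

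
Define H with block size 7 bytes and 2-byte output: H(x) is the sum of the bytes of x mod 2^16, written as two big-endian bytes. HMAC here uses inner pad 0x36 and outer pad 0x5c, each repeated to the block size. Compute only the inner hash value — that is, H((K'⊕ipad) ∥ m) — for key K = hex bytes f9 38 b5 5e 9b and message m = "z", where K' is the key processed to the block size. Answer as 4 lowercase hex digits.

Key hex bytes f9 38 b5 5e 9b is 5 bytes ≤ B = 7; zero-pad to 7 bytes: K' = f9 38 b5 5e 9b 00 00.
K' ⊕ ipad = cf 0e 83 68 ad 36 36.
Inner input = cf 0e 83 68 ad 36 36 ∥ 7a.
Inner hash: sum = 207+14+131+104+173+54+54+122 = 859 → 03 5b.

035b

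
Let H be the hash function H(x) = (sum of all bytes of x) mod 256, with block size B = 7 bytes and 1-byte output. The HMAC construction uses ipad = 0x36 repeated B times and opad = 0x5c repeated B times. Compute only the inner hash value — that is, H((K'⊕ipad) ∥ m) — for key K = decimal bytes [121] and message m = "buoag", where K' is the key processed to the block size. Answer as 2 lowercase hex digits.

a1

Key decimal bytes [121] = 79 is 1 byte ≤ B = 7; zero-pad to 7 bytes: K' = 79 00 00 00 00 00 00.
K' ⊕ ipad = 4f 36 36 36 36 36 36.
Inner input = 4f 36 36 36 36 36 36 ∥ 62 75 6f 61 67.
Inner hash: sum = 79+54+54+54+54+54+54+98+117+111+97+103 = 929; mod 256 = 161 → a1.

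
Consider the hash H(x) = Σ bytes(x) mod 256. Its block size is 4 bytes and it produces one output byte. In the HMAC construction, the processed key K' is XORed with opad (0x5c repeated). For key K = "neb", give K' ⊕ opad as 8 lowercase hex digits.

Key "neb" = 6e 65 62 is 3 bytes ≤ B = 4; zero-pad to 4 bytes: K' = 6e 65 62 00.
XOR each byte with 0x5c: 6e⊕5c=32, 65⊕5c=39, 62⊕5c=3e, 00⊕5c=5c.

32393e5c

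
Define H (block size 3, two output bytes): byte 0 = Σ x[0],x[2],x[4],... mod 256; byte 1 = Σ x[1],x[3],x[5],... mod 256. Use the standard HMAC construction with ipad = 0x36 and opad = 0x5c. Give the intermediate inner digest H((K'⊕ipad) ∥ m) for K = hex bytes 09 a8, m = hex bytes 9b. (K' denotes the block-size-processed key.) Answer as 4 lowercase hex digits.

7539

Key hex bytes 09 a8 is 2 bytes ≤ B = 3; zero-pad to 3 bytes: K' = 09 a8 00.
K' ⊕ ipad = 3f 9e 36.
Inner input = 3f 9e 36 ∥ 9b.
Inner hash: even-index sum = 117 mod 256 = 117; odd-index sum = 313 mod 256 = 57 → 75 39.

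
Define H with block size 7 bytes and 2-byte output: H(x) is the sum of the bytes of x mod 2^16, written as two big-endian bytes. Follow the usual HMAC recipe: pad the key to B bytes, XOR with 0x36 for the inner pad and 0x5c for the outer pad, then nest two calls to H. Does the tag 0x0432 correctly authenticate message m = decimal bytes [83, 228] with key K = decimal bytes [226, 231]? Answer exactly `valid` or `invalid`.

valid

Key decimal bytes [226, 231] = e2 e7 is 2 bytes ≤ B = 7; zero-pad to 7 bytes: K' = e2 e7 00 00 00 00 00.
K' ⊕ ipad = d4 d1 36 36 36 36 36; K' ⊕ opad = be bb 5c 5c 5c 5c 5c.
Inner hash: sum = 212+209+54+54+54+54+54+83+228 = 1002 → 03 ea.
Outer hash (recomputed tag): sum = 190+187+92+92+92+92+92+3+234 = 1074 → 04 32.
Recomputed tag = 0432; claimed = 0432 → match.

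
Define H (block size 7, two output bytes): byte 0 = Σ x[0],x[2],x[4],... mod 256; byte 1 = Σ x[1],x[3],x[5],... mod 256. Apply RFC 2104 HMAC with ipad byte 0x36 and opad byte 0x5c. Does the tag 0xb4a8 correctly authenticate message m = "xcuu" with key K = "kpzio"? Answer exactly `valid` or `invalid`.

Key "kpzio" = 6b 70 7a 69 6f is 5 bytes ≤ B = 7; zero-pad to 7 bytes: K' = 6b 70 7a 69 6f 00 00.
K' ⊕ ipad = 5d 46 4c 5f 59 36 36; K' ⊕ opad = 37 2c 26 35 33 5c 5c.
Inner hash: even-index sum = 528 mod 256 = 16; odd-index sum = 456 mod 256 = 200 → 10 c8.
Outer hash (recomputed tag): even-index sum = 436 mod 256 = 180; odd-index sum = 205 mod 256 = 205 → b4 cd.
Recomputed tag = b4cd; claimed = b4a8 → mismatch.

invalid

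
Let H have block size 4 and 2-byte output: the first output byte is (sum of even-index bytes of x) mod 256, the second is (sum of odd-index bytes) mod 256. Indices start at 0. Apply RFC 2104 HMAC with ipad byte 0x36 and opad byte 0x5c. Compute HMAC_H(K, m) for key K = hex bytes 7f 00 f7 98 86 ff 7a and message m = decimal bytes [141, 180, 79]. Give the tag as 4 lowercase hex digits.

d8b2

Key hex bytes 7f 00 f7 98 86 ff 7a is 7 bytes > B = 4, so hash it first: H(key) = 76 97, then zero-pad to 4 bytes: K' = 76 97 00 00.
K' ⊕ ipad = 40 a1 36 36.  K' ⊕ opad = 2a cb 5c 5c.
Inner input = (K'⊕ipad) ∥ m = 40 a1 36 36 ∥ 8d b4 4f.
Inner hash: even-index sum = 338 mod 256 = 82; odd-index sum = 395 mod 256 = 139 → 52 8b.
Outer input = (K'⊕opad) ∥ inner = 2a cb 5c 5c ∥ 52 8b.
Outer hash (tag): even-index sum = 216 mod 256 = 216; odd-index sum = 434 mod 256 = 178 → d8 b2.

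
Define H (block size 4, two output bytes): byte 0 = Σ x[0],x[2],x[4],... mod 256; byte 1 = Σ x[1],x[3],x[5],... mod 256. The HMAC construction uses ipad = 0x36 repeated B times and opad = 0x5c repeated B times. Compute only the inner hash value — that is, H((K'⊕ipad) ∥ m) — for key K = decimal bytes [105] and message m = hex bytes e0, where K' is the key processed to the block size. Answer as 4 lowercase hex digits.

756c

Key decimal bytes [105] = 69 is 1 byte ≤ B = 4; zero-pad to 4 bytes: K' = 69 00 00 00.
K' ⊕ ipad = 5f 36 36 36.
Inner input = 5f 36 36 36 ∥ e0.
Inner hash: even-index sum = 373 mod 256 = 117; odd-index sum = 108 mod 256 = 108 → 75 6c.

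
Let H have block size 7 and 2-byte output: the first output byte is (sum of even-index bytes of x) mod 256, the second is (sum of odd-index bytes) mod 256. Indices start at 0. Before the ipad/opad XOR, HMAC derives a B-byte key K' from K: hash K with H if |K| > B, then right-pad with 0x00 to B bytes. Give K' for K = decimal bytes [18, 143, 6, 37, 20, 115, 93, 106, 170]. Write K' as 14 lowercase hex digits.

|K| = 9 > B = 7, so first hash the key.
H(K): even-index sum = 307 mod 256 = 51; odd-index sum = 401 mod 256 = 145 → 33 91.
Zero-pad H(K) = 33 91 to 7 bytes: K' = 33 91 00 00 00 00 00.

33910000000000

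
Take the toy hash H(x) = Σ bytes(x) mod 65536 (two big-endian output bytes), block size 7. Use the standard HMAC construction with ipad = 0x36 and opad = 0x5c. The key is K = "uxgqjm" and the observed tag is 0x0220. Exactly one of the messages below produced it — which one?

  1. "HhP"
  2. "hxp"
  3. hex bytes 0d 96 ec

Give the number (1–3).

Key "uxgqjm" = 75 78 67 71 6a 6d is 6 bytes ≤ B = 7; zero-pad to 7 bytes: K' = 75 78 67 71 6a 6d 00.
K' ⊕ ipad = 43 4e 51 47 5c 5b 36; K' ⊕ opad = 29 24 3b 2d 36 31 5c.
m1: inner = H(43 4e 51 47 5c 5b 36 48 68 50) = 03 16; tag = H(29 24 3b 2d 36 31 5c 03 16) = 0191
m2: inner = H(43 4e 51 47 5c 5b 36 68 78 70) = 03 66; tag = H(29 24 3b 2d 36 31 5c 03 66) = 01e1
m3: inner = H(43 4e 51 47 5c 5b 36 0d 96 ec) = 03 a5; tag = H(29 24 3b 2d 36 31 5c 03 a5) = 0220 ← matches

3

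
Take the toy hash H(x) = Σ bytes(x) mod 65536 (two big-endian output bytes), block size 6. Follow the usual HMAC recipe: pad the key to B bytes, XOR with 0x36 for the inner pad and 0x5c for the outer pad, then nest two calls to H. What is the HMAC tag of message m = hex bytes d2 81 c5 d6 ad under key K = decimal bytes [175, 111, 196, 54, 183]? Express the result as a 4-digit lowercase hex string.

03ab

Key decimal bytes [175, 111, 196, 54, 183] = af 6f c4 36 b7 is 5 bytes ≤ B = 6; zero-pad to 6 bytes: K' = af 6f c4 36 b7 00.
K' ⊕ ipad = 99 59 f2 00 81 36.  K' ⊕ opad = f3 33 98 6a eb 5c.
Inner input = (K'⊕ipad) ∥ m = 99 59 f2 00 81 36 ∥ d2 81 c5 d6 ad.
Inner hash: sum = 153+89+242+0+129+54+210+129+197+214+173 = 1590 → 06 36.
Outer input = (K'⊕opad) ∥ inner = f3 33 98 6a eb 5c ∥ 06 36.
Outer hash (tag): sum = 243+51+152+106+235+92+6+54 = 939 → 03 ab.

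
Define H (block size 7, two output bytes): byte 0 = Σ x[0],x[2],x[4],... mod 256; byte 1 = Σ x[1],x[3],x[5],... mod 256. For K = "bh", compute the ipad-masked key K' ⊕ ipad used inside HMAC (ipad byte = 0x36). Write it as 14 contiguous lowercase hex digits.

Key "bh" = 62 68 is 2 bytes ≤ B = 7; zero-pad to 7 bytes: K' = 62 68 00 00 00 00 00.
XOR each byte with 0x36: 62⊕36=54, 68⊕36=5e, 00⊕36=36, 00⊕36=36, 00⊕36=36, 00⊕36=36, 00⊕36=36.

545e3636363636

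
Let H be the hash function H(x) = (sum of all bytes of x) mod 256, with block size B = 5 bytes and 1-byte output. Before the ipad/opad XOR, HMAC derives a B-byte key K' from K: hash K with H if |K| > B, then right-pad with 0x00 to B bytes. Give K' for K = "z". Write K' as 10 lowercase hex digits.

Key "z" = 7a is 1 byte ≤ B = 5; zero-pad to 5 bytes: K' = 7a 00 00 00 00.

7a00000000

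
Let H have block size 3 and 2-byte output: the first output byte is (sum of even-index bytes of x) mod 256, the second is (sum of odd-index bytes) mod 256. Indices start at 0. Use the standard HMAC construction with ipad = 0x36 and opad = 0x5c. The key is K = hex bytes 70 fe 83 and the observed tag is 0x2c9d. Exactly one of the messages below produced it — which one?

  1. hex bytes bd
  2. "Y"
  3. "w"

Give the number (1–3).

2

Key hex bytes 70 fe 83 is exactly B = 3 bytes: K' = 70 fe 83.
K' ⊕ ipad = 46 c8 b5; K' ⊕ opad = 2c a2 df.
m1: inner = H(46 c8 b5 bd) = fb 85; tag = H(2c a2 df fb 85) = 909d
m2: inner = H(46 c8 b5 59) = fb 21; tag = H(2c a2 df fb 21) = 2c9d ← matches
m3: inner = H(46 c8 b5 77) = fb 3f; tag = H(2c a2 df fb 3f) = 4a9d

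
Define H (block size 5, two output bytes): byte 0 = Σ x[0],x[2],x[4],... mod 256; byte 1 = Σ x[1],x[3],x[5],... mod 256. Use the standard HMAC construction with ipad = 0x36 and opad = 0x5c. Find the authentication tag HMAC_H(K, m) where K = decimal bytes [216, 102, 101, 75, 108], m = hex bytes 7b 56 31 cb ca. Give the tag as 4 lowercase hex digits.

300d

Key decimal bytes [216, 102, 101, 75, 108] = d8 66 65 4b 6c is exactly B = 5 bytes: K' = d8 66 65 4b 6c.
K' ⊕ ipad = ee 50 53 7d 5a.  K' ⊕ opad = 84 3a 39 17 30.
Inner input = (K'⊕ipad) ∥ m = ee 50 53 7d 5a ∥ 7b 56 31 cb ca.
Inner hash: even-index sum = 700 mod 256 = 188; odd-index sum = 579 mod 256 = 67 → bc 43.
Outer input = (K'⊕opad) ∥ inner = 84 3a 39 17 30 ∥ bc 43.
Outer hash (tag): even-index sum = 304 mod 256 = 48; odd-index sum = 269 mod 256 = 13 → 30 0d.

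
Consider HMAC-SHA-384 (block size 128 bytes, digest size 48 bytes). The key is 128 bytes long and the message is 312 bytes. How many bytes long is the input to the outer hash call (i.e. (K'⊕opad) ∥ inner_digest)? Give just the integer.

Key is 128 ≤ 128 bytes, zero-padded: |K'| = 128.
Outer input = (K'⊕opad) ∥ H(inner) → 128 + 48 = 176 bytes.

176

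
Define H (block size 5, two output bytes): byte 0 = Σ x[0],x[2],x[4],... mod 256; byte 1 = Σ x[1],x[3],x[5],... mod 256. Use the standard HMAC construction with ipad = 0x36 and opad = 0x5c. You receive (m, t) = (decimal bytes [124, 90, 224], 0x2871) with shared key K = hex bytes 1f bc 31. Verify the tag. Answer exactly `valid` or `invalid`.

invalid

Key hex bytes 1f bc 31 is 3 bytes ≤ B = 5; zero-pad to 5 bytes: K' = 1f bc 31 00 00.
K' ⊕ ipad = 29 8a 07 36 36; K' ⊕ opad = 43 e0 6d 5c 5c.
Inner hash: even-index sum = 192 mod 256 = 192; odd-index sum = 540 mod 256 = 28 → c0 1c.
Outer hash (recomputed tag): even-index sum = 296 mod 256 = 40; odd-index sum = 508 mod 256 = 252 → 28 fc.
Recomputed tag = 28fc; claimed = 2871 → mismatch.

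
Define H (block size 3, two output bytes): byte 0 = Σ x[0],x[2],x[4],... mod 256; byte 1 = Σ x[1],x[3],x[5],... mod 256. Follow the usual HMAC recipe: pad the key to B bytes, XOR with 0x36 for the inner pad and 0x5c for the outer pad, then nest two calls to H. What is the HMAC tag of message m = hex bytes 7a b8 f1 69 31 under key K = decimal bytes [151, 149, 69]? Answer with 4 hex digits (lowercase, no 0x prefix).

23fe

Key decimal bytes [151, 149, 69] = 97 95 45 is exactly B = 3 bytes: K' = 97 95 45.
K' ⊕ ipad = a1 a3 73.  K' ⊕ opad = cb c9 19.
Inner input = (K'⊕ipad) ∥ m = a1 a3 73 ∥ 7a b8 f1 69 31.
Inner hash: even-index sum = 565 mod 256 = 53; odd-index sum = 575 mod 256 = 63 → 35 3f.
Outer input = (K'⊕opad) ∥ inner = cb c9 19 ∥ 35 3f.
Outer hash (tag): even-index sum = 291 mod 256 = 35; odd-index sum = 254 mod 256 = 254 → 23 fe.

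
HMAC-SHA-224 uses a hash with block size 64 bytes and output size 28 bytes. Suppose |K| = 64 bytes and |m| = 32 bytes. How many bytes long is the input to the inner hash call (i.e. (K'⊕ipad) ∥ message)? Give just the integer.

96

Key is 64 ≤ 64 bytes, zero-padded: |K'| = 64.
Inner input = (K'⊕ipad) ∥ m → 64 + 32 = 96 bytes.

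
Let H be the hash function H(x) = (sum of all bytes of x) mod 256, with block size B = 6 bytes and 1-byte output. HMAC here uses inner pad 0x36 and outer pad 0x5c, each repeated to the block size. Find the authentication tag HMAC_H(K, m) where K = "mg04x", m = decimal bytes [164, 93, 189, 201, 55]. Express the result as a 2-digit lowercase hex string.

b6

Key "mg04x" = 6d 67 30 34 78 is 5 bytes ≤ B = 6; zero-pad to 6 bytes: K' = 6d 67 30 34 78 00.
K' ⊕ ipad = 5b 51 06 02 4e 36.  K' ⊕ opad = 31 3b 6c 68 24 5c.
Inner input = (K'⊕ipad) ∥ m = 5b 51 06 02 4e 36 ∥ a4 5d bd c9 37.
Inner hash: sum = 91+81+6+2+78+54+164+93+189+201+55 = 1014; mod 256 = 246 → f6.
Outer input = (K'⊕opad) ∥ inner = 31 3b 6c 68 24 5c ∥ f6.
Outer hash (tag): sum = 49+59+108+104+36+92+246 = 694; mod 256 = 182 → b6.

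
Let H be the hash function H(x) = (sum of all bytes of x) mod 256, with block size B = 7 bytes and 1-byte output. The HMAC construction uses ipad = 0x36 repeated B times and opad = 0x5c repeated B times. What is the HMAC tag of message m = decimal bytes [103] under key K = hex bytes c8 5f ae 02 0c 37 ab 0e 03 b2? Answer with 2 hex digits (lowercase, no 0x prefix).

65

Key hex bytes c8 5f ae 02 0c 37 ab 0e 03 b2 is 10 bytes > B = 7, so hash it first: H(key) = 88, then zero-pad to 7 bytes: K' = 88 00 00 00 00 00 00.
K' ⊕ ipad = be 36 36 36 36 36 36.  K' ⊕ opad = d4 5c 5c 5c 5c 5c 5c.
Inner input = (K'⊕ipad) ∥ m = be 36 36 36 36 36 36 ∥ 67.
Inner hash: sum = 190+54+54+54+54+54+54+103 = 617; mod 256 = 105 → 69.
Outer input = (K'⊕opad) ∥ inner = d4 5c 5c 5c 5c 5c 5c ∥ 69.
Outer hash (tag): sum = 212+92+92+92+92+92+92+105 = 869; mod 256 = 101 → 65.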